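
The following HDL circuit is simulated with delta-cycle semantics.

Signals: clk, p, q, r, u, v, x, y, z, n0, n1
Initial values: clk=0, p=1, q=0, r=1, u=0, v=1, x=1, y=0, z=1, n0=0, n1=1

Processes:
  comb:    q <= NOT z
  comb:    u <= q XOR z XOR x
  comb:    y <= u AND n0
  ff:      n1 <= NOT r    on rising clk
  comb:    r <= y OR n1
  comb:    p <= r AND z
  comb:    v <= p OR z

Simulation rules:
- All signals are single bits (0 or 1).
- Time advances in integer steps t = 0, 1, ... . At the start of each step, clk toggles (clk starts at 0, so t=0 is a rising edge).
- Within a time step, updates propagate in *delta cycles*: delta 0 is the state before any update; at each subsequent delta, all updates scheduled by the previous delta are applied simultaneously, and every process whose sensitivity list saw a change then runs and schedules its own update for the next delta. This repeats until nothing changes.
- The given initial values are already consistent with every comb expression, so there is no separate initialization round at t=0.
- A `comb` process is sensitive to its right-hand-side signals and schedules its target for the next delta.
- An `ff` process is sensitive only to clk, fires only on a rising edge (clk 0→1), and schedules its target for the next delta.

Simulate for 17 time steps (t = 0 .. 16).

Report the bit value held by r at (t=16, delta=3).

0

t0.Δ0 n0=0 q=0 y=0 n1=1 clk=0 r=1 x=1 v=1 p=1 u=0 z=1
t0.Δ1 n0=0 q=0 y=0 n1=1 clk=1 r=1 x=1 v=1 p=1 u=0 z=1
t0.Δ2 n0=0 q=0 y=0 n1=0 clk=1 r=1 x=1 v=1 p=1 u=0 z=1
t0.Δ3 n0=0 q=0 y=0 n1=0 clk=1 r=0 x=1 v=1 p=1 u=0 z=1
t0.Δ4 n0=0 q=0 y=0 n1=0 clk=1 r=0 x=1 v=1 p=0 u=0 z=1
t1.Δ0 n0=0 q=0 y=0 n1=0 clk=1 r=0 x=1 v=1 p=0 u=0 z=1
t1.Δ1 n0=0 q=0 y=0 n1=0 clk=0 r=0 x=1 v=1 p=0 u=0 z=1
t2.Δ0 n0=0 q=0 y=0 n1=0 clk=0 r=0 x=1 v=1 p=0 u=0 z=1
t2.Δ1 n0=0 q=0 y=0 n1=0 clk=1 r=0 x=1 v=1 p=0 u=0 z=1
t2.Δ2 n0=0 q=0 y=0 n1=1 clk=1 r=0 x=1 v=1 p=0 u=0 z=1
t2.Δ3 n0=0 q=0 y=0 n1=1 clk=1 r=1 x=1 v=1 p=0 u=0 z=1
t2.Δ4 n0=0 q=0 y=0 n1=1 clk=1 r=1 x=1 v=1 p=1 u=0 z=1
t3.Δ0 n0=0 q=0 y=0 n1=1 clk=1 r=1 x=1 v=1 p=1 u=0 z=1
t3.Δ1 n0=0 q=0 y=0 n1=1 clk=0 r=1 x=1 v=1 p=1 u=0 z=1
t4.Δ0 n0=0 q=0 y=0 n1=1 clk=0 r=1 x=1 v=1 p=1 u=0 z=1
t4.Δ1 n0=0 q=0 y=0 n1=1 clk=1 r=1 x=1 v=1 p=1 u=0 z=1
t4.Δ2 n0=0 q=0 y=0 n1=0 clk=1 r=1 x=1 v=1 p=1 u=0 z=1
t4.Δ3 n0=0 q=0 y=0 n1=0 clk=1 r=0 x=1 v=1 p=1 u=0 z=1
t4.Δ4 n0=0 q=0 y=0 n1=0 clk=1 r=0 x=1 v=1 p=0 u=0 z=1
t5.Δ0 n0=0 q=0 y=0 n1=0 clk=1 r=0 x=1 v=1 p=0 u=0 z=1
t5.Δ1 n0=0 q=0 y=0 n1=0 clk=0 r=0 x=1 v=1 p=0 u=0 z=1
t6.Δ0 n0=0 q=0 y=0 n1=0 clk=0 r=0 x=1 v=1 p=0 u=0 z=1
t6.Δ1 n0=0 q=0 y=0 n1=0 clk=1 r=0 x=1 v=1 p=0 u=0 z=1
t6.Δ2 n0=0 q=0 y=0 n1=1 clk=1 r=0 x=1 v=1 p=0 u=0 z=1
t6.Δ3 n0=0 q=0 y=0 n1=1 clk=1 r=1 x=1 v=1 p=0 u=0 z=1
t6.Δ4 n0=0 q=0 y=0 n1=1 clk=1 r=1 x=1 v=1 p=1 u=0 z=1
t7.Δ0 n0=0 q=0 y=0 n1=1 clk=1 r=1 x=1 v=1 p=1 u=0 z=1
t7.Δ1 n0=0 q=0 y=0 n1=1 clk=0 r=1 x=1 v=1 p=1 u=0 z=1
t8.Δ0 n0=0 q=0 y=0 n1=1 clk=0 r=1 x=1 v=1 p=1 u=0 z=1
t8.Δ1 n0=0 q=0 y=0 n1=1 clk=1 r=1 x=1 v=1 p=1 u=0 z=1
t8.Δ2 n0=0 q=0 y=0 n1=0 clk=1 r=1 x=1 v=1 p=1 u=0 z=1
t8.Δ3 n0=0 q=0 y=0 n1=0 clk=1 r=0 x=1 v=1 p=1 u=0 z=1
t8.Δ4 n0=0 q=0 y=0 n1=0 clk=1 r=0 x=1 v=1 p=0 u=0 z=1
t9.Δ0 n0=0 q=0 y=0 n1=0 clk=1 r=0 x=1 v=1 p=0 u=0 z=1
t9.Δ1 n0=0 q=0 y=0 n1=0 clk=0 r=0 x=1 v=1 p=0 u=0 z=1
t10.Δ0 n0=0 q=0 y=0 n1=0 clk=0 r=0 x=1 v=1 p=0 u=0 z=1
t10.Δ1 n0=0 q=0 y=0 n1=0 clk=1 r=0 x=1 v=1 p=0 u=0 z=1
t10.Δ2 n0=0 q=0 y=0 n1=1 clk=1 r=0 x=1 v=1 p=0 u=0 z=1
t10.Δ3 n0=0 q=0 y=0 n1=1 clk=1 r=1 x=1 v=1 p=0 u=0 z=1
t10.Δ4 n0=0 q=0 y=0 n1=1 clk=1 r=1 x=1 v=1 p=1 u=0 z=1
t11.Δ0 n0=0 q=0 y=0 n1=1 clk=1 r=1 x=1 v=1 p=1 u=0 z=1
t11.Δ1 n0=0 q=0 y=0 n1=1 clk=0 r=1 x=1 v=1 p=1 u=0 z=1
t12.Δ0 n0=0 q=0 y=0 n1=1 clk=0 r=1 x=1 v=1 p=1 u=0 z=1
t12.Δ1 n0=0 q=0 y=0 n1=1 clk=1 r=1 x=1 v=1 p=1 u=0 z=1
t12.Δ2 n0=0 q=0 y=0 n1=0 clk=1 r=1 x=1 v=1 p=1 u=0 z=1
t12.Δ3 n0=0 q=0 y=0 n1=0 clk=1 r=0 x=1 v=1 p=1 u=0 z=1
t12.Δ4 n0=0 q=0 y=0 n1=0 clk=1 r=0 x=1 v=1 p=0 u=0 z=1
t13.Δ0 n0=0 q=0 y=0 n1=0 clk=1 r=0 x=1 v=1 p=0 u=0 z=1
t13.Δ1 n0=0 q=0 y=0 n1=0 clk=0 r=0 x=1 v=1 p=0 u=0 z=1
t14.Δ0 n0=0 q=0 y=0 n1=0 clk=0 r=0 x=1 v=1 p=0 u=0 z=1
t14.Δ1 n0=0 q=0 y=0 n1=0 clk=1 r=0 x=1 v=1 p=0 u=0 z=1
t14.Δ2 n0=0 q=0 y=0 n1=1 clk=1 r=0 x=1 v=1 p=0 u=0 z=1
t14.Δ3 n0=0 q=0 y=0 n1=1 clk=1 r=1 x=1 v=1 p=0 u=0 z=1
t14.Δ4 n0=0 q=0 y=0 n1=1 clk=1 r=1 x=1 v=1 p=1 u=0 z=1
t15.Δ0 n0=0 q=0 y=0 n1=1 clk=1 r=1 x=1 v=1 p=1 u=0 z=1
t15.Δ1 n0=0 q=0 y=0 n1=1 clk=0 r=1 x=1 v=1 p=1 u=0 z=1
t16.Δ0 n0=0 q=0 y=0 n1=1 clk=0 r=1 x=1 v=1 p=1 u=0 z=1
t16.Δ1 n0=0 q=0 y=0 n1=1 clk=1 r=1 x=1 v=1 p=1 u=0 z=1
t16.Δ2 n0=0 q=0 y=0 n1=0 clk=1 r=1 x=1 v=1 p=1 u=0 z=1
t16.Δ3 n0=0 q=0 y=0 n1=0 clk=1 r=0 x=1 v=1 p=1 u=0 z=1
t16.Δ4 n0=0 q=0 y=0 n1=0 clk=1 r=0 x=1 v=1 p=0 u=0 z=1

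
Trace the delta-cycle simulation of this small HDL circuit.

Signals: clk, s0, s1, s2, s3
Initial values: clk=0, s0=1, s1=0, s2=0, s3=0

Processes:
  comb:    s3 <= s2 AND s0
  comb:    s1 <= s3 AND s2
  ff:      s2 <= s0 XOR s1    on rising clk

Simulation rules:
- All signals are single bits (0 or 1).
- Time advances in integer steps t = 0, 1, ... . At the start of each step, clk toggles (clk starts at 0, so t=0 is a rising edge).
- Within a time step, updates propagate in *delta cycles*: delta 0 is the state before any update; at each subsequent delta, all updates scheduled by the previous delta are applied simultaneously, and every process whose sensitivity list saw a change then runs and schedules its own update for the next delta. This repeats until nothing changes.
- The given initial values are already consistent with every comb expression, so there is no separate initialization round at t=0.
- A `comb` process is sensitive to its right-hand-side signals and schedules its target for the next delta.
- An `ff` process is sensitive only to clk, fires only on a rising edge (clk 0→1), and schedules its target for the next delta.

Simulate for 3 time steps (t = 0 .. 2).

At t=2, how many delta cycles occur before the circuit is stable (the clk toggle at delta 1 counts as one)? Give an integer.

3

t0.Δ0 s2=0 s0=1 s3=0 clk=0 s1=0
t0.Δ1 s2=0 s0=1 s3=0 clk=1 s1=0
t0.Δ2 s2=1 s0=1 s3=0 clk=1 s1=0
t0.Δ3 s2=1 s0=1 s3=1 clk=1 s1=0
t0.Δ4 s2=1 s0=1 s3=1 clk=1 s1=1
t1.Δ0 s2=1 s0=1 s3=1 clk=1 s1=1
t1.Δ1 s2=1 s0=1 s3=1 clk=0 s1=1
t2.Δ0 s2=1 s0=1 s3=1 clk=0 s1=1
t2.Δ1 s2=1 s0=1 s3=1 clk=1 s1=1
t2.Δ2 s2=0 s0=1 s3=1 clk=1 s1=1
t2.Δ3 s2=0 s0=1 s3=0 clk=1 s1=0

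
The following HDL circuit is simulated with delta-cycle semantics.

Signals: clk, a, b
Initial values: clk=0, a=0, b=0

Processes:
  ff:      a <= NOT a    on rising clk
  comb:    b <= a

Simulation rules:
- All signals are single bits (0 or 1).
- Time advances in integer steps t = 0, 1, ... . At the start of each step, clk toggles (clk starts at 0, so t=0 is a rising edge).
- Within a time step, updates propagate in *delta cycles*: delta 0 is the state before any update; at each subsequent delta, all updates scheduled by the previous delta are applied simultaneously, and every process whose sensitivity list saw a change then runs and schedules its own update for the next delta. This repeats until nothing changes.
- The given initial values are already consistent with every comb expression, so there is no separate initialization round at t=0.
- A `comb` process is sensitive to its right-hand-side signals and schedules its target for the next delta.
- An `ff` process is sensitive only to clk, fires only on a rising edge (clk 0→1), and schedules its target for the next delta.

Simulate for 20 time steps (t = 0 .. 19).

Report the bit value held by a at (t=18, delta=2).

t0.Δ0 clk=0 a=0 b=0
t0.Δ1 clk=1 a=0 b=0
t0.Δ2 clk=1 a=1 b=0
t0.Δ3 clk=1 a=1 b=1
t1.Δ0 clk=1 a=1 b=1
t1.Δ1 clk=0 a=1 b=1
t2.Δ0 clk=0 a=1 b=1
t2.Δ1 clk=1 a=1 b=1
t2.Δ2 clk=1 a=0 b=1
t2.Δ3 clk=1 a=0 b=0
t3.Δ0 clk=1 a=0 b=0
t3.Δ1 clk=0 a=0 b=0
t4.Δ0 clk=0 a=0 b=0
t4.Δ1 clk=1 a=0 b=0
t4.Δ2 clk=1 a=1 b=0
t4.Δ3 clk=1 a=1 b=1
t5.Δ0 clk=1 a=1 b=1
t5.Δ1 clk=0 a=1 b=1
t6.Δ0 clk=0 a=1 b=1
t6.Δ1 clk=1 a=1 b=1
t6.Δ2 clk=1 a=0 b=1
t6.Δ3 clk=1 a=0 b=0
t7.Δ0 clk=1 a=0 b=0
t7.Δ1 clk=0 a=0 b=0
t8.Δ0 clk=0 a=0 b=0
t8.Δ1 clk=1 a=0 b=0
t8.Δ2 clk=1 a=1 b=0
t8.Δ3 clk=1 a=1 b=1
t9.Δ0 clk=1 a=1 b=1
t9.Δ1 clk=0 a=1 b=1
t10.Δ0 clk=0 a=1 b=1
t10.Δ1 clk=1 a=1 b=1
t10.Δ2 clk=1 a=0 b=1
t10.Δ3 clk=1 a=0 b=0
t11.Δ0 clk=1 a=0 b=0
t11.Δ1 clk=0 a=0 b=0
t12.Δ0 clk=0 a=0 b=0
t12.Δ1 clk=1 a=0 b=0
t12.Δ2 clk=1 a=1 b=0
t12.Δ3 clk=1 a=1 b=1
t13.Δ0 clk=1 a=1 b=1
t13.Δ1 clk=0 a=1 b=1
t14.Δ0 clk=0 a=1 b=1
t14.Δ1 clk=1 a=1 b=1
t14.Δ2 clk=1 a=0 b=1
t14.Δ3 clk=1 a=0 b=0
t15.Δ0 clk=1 a=0 b=0
t15.Δ1 clk=0 a=0 b=0
t16.Δ0 clk=0 a=0 b=0
t16.Δ1 clk=1 a=0 b=0
t16.Δ2 clk=1 a=1 b=0
t16.Δ3 clk=1 a=1 b=1
t17.Δ0 clk=1 a=1 b=1
t17.Δ1 clk=0 a=1 b=1
t18.Δ0 clk=0 a=1 b=1
t18.Δ1 clk=1 a=1 b=1
t18.Δ2 clk=1 a=0 b=1
t18.Δ3 clk=1 a=0 b=0
t19.Δ0 clk=1 a=0 b=0
t19.Δ1 clk=0 a=0 b=0

0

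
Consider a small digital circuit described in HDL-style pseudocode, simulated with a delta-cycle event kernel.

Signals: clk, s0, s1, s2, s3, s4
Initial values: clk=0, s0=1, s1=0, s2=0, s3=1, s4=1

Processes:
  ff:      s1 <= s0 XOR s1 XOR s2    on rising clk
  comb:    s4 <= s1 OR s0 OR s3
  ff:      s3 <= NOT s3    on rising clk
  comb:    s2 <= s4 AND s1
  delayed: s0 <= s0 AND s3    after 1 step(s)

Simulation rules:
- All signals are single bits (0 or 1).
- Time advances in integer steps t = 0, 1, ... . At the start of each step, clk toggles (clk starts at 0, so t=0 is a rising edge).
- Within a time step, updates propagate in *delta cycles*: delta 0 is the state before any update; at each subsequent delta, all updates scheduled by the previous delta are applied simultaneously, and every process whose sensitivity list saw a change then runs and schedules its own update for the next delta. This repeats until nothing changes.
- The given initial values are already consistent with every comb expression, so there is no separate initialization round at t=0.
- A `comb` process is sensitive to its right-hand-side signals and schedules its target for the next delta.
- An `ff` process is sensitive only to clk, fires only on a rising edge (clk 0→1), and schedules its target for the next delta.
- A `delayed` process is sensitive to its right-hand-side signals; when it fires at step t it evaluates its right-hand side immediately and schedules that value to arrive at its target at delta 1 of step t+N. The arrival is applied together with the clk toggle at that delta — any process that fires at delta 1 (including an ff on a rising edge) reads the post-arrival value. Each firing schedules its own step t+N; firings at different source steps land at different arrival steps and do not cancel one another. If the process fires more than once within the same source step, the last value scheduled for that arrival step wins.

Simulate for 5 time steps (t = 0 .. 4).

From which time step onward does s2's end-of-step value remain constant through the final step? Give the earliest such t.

2

t=0 Δ0: clk=0 s0=1 s1=0 s2=0 s4=1 s3=1
  Δ1: clk:0→1
  Δ2: s1:0→1, s3:1→0
  Δ3: s2:0→1
  (3Δ to stable)
t=1 Δ0: clk=1 s0=1 s1=1 s2=1 s4=1 s3=0
  Δ1: clk:1→0, s0:1→0
  (1Δ to stable)
t=2 Δ0: clk=0 s0=0 s1=1 s2=1 s4=1 s3=0
  Δ1: clk:0→1
  Δ2: s1:1→0, s3:0→1
  Δ3: s2:1→0
  (3Δ to stable)
t=3 Δ0: clk=1 s0=0 s1=0 s2=0 s4=1 s3=1
  Δ1: clk:1→0
  (1Δ to stable)
t=4 Δ0: clk=0 s0=0 s1=0 s2=0 s4=1 s3=1
  Δ1: clk:0→1
  Δ2: s3:1→0
  Δ3: s4:1→0
  (3Δ to stable)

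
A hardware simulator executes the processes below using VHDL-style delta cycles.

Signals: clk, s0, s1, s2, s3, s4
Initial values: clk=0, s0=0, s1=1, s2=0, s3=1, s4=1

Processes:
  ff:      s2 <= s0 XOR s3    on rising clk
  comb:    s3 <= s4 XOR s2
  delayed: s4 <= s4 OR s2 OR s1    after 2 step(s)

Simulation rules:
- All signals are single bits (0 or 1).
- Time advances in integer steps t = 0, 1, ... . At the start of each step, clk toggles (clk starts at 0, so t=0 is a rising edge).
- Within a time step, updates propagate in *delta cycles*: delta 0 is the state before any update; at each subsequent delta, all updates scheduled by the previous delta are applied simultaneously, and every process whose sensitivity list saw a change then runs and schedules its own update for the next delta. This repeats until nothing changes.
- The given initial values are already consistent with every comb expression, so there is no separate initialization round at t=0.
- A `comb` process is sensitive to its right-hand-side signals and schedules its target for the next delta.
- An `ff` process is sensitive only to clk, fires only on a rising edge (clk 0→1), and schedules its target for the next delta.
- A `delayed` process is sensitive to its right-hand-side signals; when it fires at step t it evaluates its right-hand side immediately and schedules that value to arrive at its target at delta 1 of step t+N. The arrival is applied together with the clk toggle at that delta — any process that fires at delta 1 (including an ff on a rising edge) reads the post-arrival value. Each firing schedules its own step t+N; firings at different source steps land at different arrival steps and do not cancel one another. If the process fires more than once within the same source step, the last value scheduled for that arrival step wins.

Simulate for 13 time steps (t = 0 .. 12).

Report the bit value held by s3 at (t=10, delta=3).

1

t=0 Δ0: s1=1 s2=0 s0=0 s3=1 clk=0 s4=1
  Δ1: clk:0→1
  Δ2: s2:0→1
  Δ3: s3:1→0
  (3Δ to stable)
t=1 Δ0: s1=1 s2=1 s0=0 s3=0 clk=1 s4=1
  Δ1: clk:1→0
  (1Δ to stable)
t=2 Δ0: s1=1 s2=1 s0=0 s3=0 clk=0 s4=1
  Δ1: clk:0→1
  Δ2: s2:1→0
  Δ3: s3:0→1
  (3Δ to stable)
t=3 Δ0: s1=1 s2=0 s0=0 s3=1 clk=1 s4=1
  Δ1: clk:1→0
  (1Δ to stable)
t=4 Δ0: s1=1 s2=0 s0=0 s3=1 clk=0 s4=1
  Δ1: clk:0→1
  Δ2: s2:0→1
  Δ3: s3:1→0
  (3Δ to stable)
t=5 Δ0: s1=1 s2=1 s0=0 s3=0 clk=1 s4=1
  Δ1: clk:1→0
  (1Δ to stable)
t=6 Δ0: s1=1 s2=1 s0=0 s3=0 clk=0 s4=1
  Δ1: clk:0→1
  Δ2: s2:1→0
  Δ3: s3:0→1
  (3Δ to stable)
t=7 Δ0: s1=1 s2=0 s0=0 s3=1 clk=1 s4=1
  Δ1: clk:1→0
  (1Δ to stable)
t=8 Δ0: s1=1 s2=0 s0=0 s3=1 clk=0 s4=1
  Δ1: clk:0→1
  Δ2: s2:0→1
  Δ3: s3:1→0
  (3Δ to stable)
t=9 Δ0: s1=1 s2=1 s0=0 s3=0 clk=1 s4=1
  Δ1: clk:1→0
  (1Δ to stable)
t=10 Δ0: s1=1 s2=1 s0=0 s3=0 clk=0 s4=1
  Δ1: clk:0→1
  Δ2: s2:1→0
  Δ3: s3:0→1
  (3Δ to stable)
t=11 Δ0: s1=1 s2=0 s0=0 s3=1 clk=1 s4=1
  Δ1: clk:1→0
  (1Δ to stable)
t=12 Δ0: s1=1 s2=0 s0=0 s3=1 clk=0 s4=1
  Δ1: clk:0→1
  Δ2: s2:0→1
  Δ3: s3:1→0
  (3Δ to stable)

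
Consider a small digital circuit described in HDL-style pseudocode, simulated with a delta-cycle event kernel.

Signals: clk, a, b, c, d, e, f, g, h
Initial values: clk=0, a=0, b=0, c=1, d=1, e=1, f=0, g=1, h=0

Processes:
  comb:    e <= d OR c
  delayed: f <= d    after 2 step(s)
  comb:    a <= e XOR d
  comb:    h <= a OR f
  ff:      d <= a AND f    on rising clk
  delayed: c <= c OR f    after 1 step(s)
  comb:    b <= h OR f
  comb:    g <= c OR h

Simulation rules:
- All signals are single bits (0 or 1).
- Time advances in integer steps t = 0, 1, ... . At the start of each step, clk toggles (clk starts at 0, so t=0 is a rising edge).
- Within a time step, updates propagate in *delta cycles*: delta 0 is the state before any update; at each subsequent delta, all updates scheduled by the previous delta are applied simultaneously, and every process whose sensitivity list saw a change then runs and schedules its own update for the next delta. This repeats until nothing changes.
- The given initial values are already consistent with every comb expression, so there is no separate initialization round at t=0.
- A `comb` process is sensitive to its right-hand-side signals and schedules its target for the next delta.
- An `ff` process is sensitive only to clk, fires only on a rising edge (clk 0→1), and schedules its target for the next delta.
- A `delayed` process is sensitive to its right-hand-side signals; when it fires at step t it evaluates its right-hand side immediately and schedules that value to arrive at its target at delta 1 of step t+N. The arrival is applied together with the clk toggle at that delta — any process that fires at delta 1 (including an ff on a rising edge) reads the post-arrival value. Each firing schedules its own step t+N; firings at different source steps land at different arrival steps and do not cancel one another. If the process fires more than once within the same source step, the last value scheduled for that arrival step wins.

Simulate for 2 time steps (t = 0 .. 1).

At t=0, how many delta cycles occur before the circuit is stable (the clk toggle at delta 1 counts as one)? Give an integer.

5

[bits: a,c,e,d,g,clk,b,f,h]
t=0: Δ0=011110000 Δ1=011111000 Δ2=011011000 Δ3=111011000 Δ4=111011001 Δ5=111011101 | 5Δ
t=1: Δ0=111011101 Δ1=111010101 | 1Δ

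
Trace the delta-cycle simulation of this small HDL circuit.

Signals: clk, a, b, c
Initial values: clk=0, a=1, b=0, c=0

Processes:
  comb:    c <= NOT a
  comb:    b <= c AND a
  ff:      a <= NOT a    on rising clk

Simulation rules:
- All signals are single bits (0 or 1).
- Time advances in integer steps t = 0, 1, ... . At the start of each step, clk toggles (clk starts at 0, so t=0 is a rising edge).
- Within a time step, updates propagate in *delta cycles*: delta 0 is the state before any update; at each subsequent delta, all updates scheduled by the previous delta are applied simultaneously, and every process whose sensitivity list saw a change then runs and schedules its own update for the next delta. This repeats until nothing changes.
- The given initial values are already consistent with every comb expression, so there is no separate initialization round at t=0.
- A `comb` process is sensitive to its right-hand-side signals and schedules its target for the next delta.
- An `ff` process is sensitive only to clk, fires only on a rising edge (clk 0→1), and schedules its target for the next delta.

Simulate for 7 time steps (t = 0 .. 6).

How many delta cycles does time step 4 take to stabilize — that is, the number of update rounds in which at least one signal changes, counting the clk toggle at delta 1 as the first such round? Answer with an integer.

3

[bits: a,b,clk,c]
t=0: Δ0=1000 Δ1=1010 Δ2=0010 Δ3=0011 | 3Δ
t=1: Δ0=0011 Δ1=0001 | 1Δ
t=2: Δ0=0001 Δ1=0011 Δ2=1011 Δ3=1110 Δ4=1010 | 4Δ
t=3: Δ0=1010 Δ1=1000 | 1Δ
t=4: Δ0=1000 Δ1=1010 Δ2=0010 Δ3=0011 | 3Δ
t=5: Δ0=0011 Δ1=0001 | 1Δ
t=6: Δ0=0001 Δ1=0011 Δ2=1011 Δ3=1110 Δ4=1010 | 4Δ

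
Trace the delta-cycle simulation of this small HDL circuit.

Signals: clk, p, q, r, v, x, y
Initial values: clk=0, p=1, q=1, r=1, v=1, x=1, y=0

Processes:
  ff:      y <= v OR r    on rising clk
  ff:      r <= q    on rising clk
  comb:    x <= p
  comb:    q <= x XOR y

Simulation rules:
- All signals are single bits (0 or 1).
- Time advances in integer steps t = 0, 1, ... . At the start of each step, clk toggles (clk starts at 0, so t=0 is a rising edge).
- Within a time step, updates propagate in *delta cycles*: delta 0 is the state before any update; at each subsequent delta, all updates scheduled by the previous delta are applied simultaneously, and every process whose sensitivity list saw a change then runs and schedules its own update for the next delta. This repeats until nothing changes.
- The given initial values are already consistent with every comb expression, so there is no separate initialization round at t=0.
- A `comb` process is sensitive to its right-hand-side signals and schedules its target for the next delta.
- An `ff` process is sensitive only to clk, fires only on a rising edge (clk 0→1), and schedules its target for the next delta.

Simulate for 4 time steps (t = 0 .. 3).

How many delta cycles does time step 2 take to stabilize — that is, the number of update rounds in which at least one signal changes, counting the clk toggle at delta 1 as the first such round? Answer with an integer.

t0.Δ0 p=1 q=1 r=1 x=1 v=1 y=0 clk=0
t0.Δ1 p=1 q=1 r=1 x=1 v=1 y=0 clk=1
t0.Δ2 p=1 q=1 r=1 x=1 v=1 y=1 clk=1
t0.Δ3 p=1 q=0 r=1 x=1 v=1 y=1 clk=1
t1.Δ0 p=1 q=0 r=1 x=1 v=1 y=1 clk=1
t1.Δ1 p=1 q=0 r=1 x=1 v=1 y=1 clk=0
t2.Δ0 p=1 q=0 r=1 x=1 v=1 y=1 clk=0
t2.Δ1 p=1 q=0 r=1 x=1 v=1 y=1 clk=1
t2.Δ2 p=1 q=0 r=0 x=1 v=1 y=1 clk=1
t3.Δ0 p=1 q=0 r=0 x=1 v=1 y=1 clk=1
t3.Δ1 p=1 q=0 r=0 x=1 v=1 y=1 clk=0

2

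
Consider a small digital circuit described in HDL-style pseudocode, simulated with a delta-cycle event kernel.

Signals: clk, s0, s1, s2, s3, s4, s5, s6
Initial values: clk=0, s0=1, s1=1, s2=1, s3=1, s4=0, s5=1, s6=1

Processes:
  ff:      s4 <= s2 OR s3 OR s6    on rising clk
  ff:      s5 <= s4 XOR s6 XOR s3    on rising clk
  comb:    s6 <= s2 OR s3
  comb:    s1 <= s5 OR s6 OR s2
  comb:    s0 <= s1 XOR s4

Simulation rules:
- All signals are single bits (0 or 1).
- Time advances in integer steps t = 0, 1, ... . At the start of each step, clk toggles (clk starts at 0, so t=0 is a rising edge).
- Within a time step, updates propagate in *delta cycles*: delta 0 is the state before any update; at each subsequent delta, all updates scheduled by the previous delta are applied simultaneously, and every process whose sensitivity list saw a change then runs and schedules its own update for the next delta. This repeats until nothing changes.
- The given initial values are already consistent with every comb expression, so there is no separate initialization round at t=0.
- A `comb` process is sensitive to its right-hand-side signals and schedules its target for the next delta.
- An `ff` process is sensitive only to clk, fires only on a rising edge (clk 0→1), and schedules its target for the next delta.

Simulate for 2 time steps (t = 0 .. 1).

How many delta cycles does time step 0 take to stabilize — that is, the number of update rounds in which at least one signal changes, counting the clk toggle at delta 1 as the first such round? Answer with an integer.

3

[bits: s1,s5,s2,s4,s3,s0,clk,s6]
t=0: Δ0=11101101 Δ1=11101111 Δ2=10111111 Δ3=10111011 | 3Δ
t=1: Δ0=10111011 Δ1=10111001 | 1Δ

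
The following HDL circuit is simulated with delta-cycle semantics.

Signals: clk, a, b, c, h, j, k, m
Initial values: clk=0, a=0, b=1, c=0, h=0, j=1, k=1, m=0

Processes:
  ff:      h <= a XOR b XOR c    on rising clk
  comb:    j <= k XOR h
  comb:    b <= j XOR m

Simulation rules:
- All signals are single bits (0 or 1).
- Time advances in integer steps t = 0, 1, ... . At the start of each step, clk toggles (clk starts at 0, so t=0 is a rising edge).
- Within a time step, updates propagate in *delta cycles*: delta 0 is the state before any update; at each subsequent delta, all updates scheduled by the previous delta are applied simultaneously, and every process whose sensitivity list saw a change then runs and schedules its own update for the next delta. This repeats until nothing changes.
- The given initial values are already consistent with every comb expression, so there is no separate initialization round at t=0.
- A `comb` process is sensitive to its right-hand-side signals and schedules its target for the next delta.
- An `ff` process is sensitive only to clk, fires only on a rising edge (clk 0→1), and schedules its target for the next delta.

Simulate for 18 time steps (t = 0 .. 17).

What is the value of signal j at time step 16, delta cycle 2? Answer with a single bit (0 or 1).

t0.Δ0 a=0 h=0 b=1 clk=0 c=0 j=1 m=0 k=1
t0.Δ1 a=0 h=0 b=1 clk=1 c=0 j=1 m=0 k=1
t0.Δ2 a=0 h=1 b=1 clk=1 c=0 j=1 m=0 k=1
t0.Δ3 a=0 h=1 b=1 clk=1 c=0 j=0 m=0 k=1
t0.Δ4 a=0 h=1 b=0 clk=1 c=0 j=0 m=0 k=1
t1.Δ0 a=0 h=1 b=0 clk=1 c=0 j=0 m=0 k=1
t1.Δ1 a=0 h=1 b=0 clk=0 c=0 j=0 m=0 k=1
t2.Δ0 a=0 h=1 b=0 clk=0 c=0 j=0 m=0 k=1
t2.Δ1 a=0 h=1 b=0 clk=1 c=0 j=0 m=0 k=1
t2.Δ2 a=0 h=0 b=0 clk=1 c=0 j=0 m=0 k=1
t2.Δ3 a=0 h=0 b=0 clk=1 c=0 j=1 m=0 k=1
t2.Δ4 a=0 h=0 b=1 clk=1 c=0 j=1 m=0 k=1
t3.Δ0 a=0 h=0 b=1 clk=1 c=0 j=1 m=0 k=1
t3.Δ1 a=0 h=0 b=1 clk=0 c=0 j=1 m=0 k=1
t4.Δ0 a=0 h=0 b=1 clk=0 c=0 j=1 m=0 k=1
t4.Δ1 a=0 h=0 b=1 clk=1 c=0 j=1 m=0 k=1
t4.Δ2 a=0 h=1 b=1 clk=1 c=0 j=1 m=0 k=1
t4.Δ3 a=0 h=1 b=1 clk=1 c=0 j=0 m=0 k=1
t4.Δ4 a=0 h=1 b=0 clk=1 c=0 j=0 m=0 k=1
t5.Δ0 a=0 h=1 b=0 clk=1 c=0 j=0 m=0 k=1
t5.Δ1 a=0 h=1 b=0 clk=0 c=0 j=0 m=0 k=1
t6.Δ0 a=0 h=1 b=0 clk=0 c=0 j=0 m=0 k=1
t6.Δ1 a=0 h=1 b=0 clk=1 c=0 j=0 m=0 k=1
t6.Δ2 a=0 h=0 b=0 clk=1 c=0 j=0 m=0 k=1
t6.Δ3 a=0 h=0 b=0 clk=1 c=0 j=1 m=0 k=1
t6.Δ4 a=0 h=0 b=1 clk=1 c=0 j=1 m=0 k=1
t7.Δ0 a=0 h=0 b=1 clk=1 c=0 j=1 m=0 k=1
t7.Δ1 a=0 h=0 b=1 clk=0 c=0 j=1 m=0 k=1
t8.Δ0 a=0 h=0 b=1 clk=0 c=0 j=1 m=0 k=1
t8.Δ1 a=0 h=0 b=1 clk=1 c=0 j=1 m=0 k=1
t8.Δ2 a=0 h=1 b=1 clk=1 c=0 j=1 m=0 k=1
t8.Δ3 a=0 h=1 b=1 clk=1 c=0 j=0 m=0 k=1
t8.Δ4 a=0 h=1 b=0 clk=1 c=0 j=0 m=0 k=1
t9.Δ0 a=0 h=1 b=0 clk=1 c=0 j=0 m=0 k=1
t9.Δ1 a=0 h=1 b=0 clk=0 c=0 j=0 m=0 k=1
t10.Δ0 a=0 h=1 b=0 clk=0 c=0 j=0 m=0 k=1
t10.Δ1 a=0 h=1 b=0 clk=1 c=0 j=0 m=0 k=1
t10.Δ2 a=0 h=0 b=0 clk=1 c=0 j=0 m=0 k=1
t10.Δ3 a=0 h=0 b=0 clk=1 c=0 j=1 m=0 k=1
t10.Δ4 a=0 h=0 b=1 clk=1 c=0 j=1 m=0 k=1
t11.Δ0 a=0 h=0 b=1 clk=1 c=0 j=1 m=0 k=1
t11.Δ1 a=0 h=0 b=1 clk=0 c=0 j=1 m=0 k=1
t12.Δ0 a=0 h=0 b=1 clk=0 c=0 j=1 m=0 k=1
t12.Δ1 a=0 h=0 b=1 clk=1 c=0 j=1 m=0 k=1
t12.Δ2 a=0 h=1 b=1 clk=1 c=0 j=1 m=0 k=1
t12.Δ3 a=0 h=1 b=1 clk=1 c=0 j=0 m=0 k=1
t12.Δ4 a=0 h=1 b=0 clk=1 c=0 j=0 m=0 k=1
t13.Δ0 a=0 h=1 b=0 clk=1 c=0 j=0 m=0 k=1
t13.Δ1 a=0 h=1 b=0 clk=0 c=0 j=0 m=0 k=1
t14.Δ0 a=0 h=1 b=0 clk=0 c=0 j=0 m=0 k=1
t14.Δ1 a=0 h=1 b=0 clk=1 c=0 j=0 m=0 k=1
t14.Δ2 a=0 h=0 b=0 clk=1 c=0 j=0 m=0 k=1
t14.Δ3 a=0 h=0 b=0 clk=1 c=0 j=1 m=0 k=1
t14.Δ4 a=0 h=0 b=1 clk=1 c=0 j=1 m=0 k=1
t15.Δ0 a=0 h=0 b=1 clk=1 c=0 j=1 m=0 k=1
t15.Δ1 a=0 h=0 b=1 clk=0 c=0 j=1 m=0 k=1
t16.Δ0 a=0 h=0 b=1 clk=0 c=0 j=1 m=0 k=1
t16.Δ1 a=0 h=0 b=1 clk=1 c=0 j=1 m=0 k=1
t16.Δ2 a=0 h=1 b=1 clk=1 c=0 j=1 m=0 k=1
t16.Δ3 a=0 h=1 b=1 clk=1 c=0 j=0 m=0 k=1
t16.Δ4 a=0 h=1 b=0 clk=1 c=0 j=0 m=0 k=1
t17.Δ0 a=0 h=1 b=0 clk=1 c=0 j=0 m=0 k=1
t17.Δ1 a=0 h=1 b=0 clk=0 c=0 j=0 m=0 k=1

1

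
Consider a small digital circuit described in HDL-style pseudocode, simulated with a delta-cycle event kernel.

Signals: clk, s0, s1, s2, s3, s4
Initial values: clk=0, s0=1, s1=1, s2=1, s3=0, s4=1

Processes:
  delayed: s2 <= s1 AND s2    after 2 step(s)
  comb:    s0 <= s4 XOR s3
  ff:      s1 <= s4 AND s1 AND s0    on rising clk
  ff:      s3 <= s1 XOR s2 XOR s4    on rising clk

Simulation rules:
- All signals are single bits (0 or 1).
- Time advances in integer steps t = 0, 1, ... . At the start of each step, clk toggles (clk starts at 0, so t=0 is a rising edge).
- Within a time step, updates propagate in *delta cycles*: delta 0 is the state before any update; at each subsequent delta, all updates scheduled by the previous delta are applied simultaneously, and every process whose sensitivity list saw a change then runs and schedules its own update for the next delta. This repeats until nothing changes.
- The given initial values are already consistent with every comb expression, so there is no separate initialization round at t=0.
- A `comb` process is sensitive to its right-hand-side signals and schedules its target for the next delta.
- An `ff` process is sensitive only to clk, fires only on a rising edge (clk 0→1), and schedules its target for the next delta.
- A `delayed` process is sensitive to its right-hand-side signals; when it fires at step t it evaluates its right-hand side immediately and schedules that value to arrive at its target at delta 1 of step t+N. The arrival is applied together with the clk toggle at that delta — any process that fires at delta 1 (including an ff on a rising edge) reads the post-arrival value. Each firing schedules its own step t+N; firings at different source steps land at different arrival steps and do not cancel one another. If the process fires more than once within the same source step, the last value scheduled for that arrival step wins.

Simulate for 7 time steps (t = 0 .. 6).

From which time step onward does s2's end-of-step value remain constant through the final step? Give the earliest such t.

t0.Δ0 s4=1 s0=1 s3=0 clk=0 s1=1 s2=1
t0.Δ1 s4=1 s0=1 s3=0 clk=1 s1=1 s2=1
t0.Δ2 s4=1 s0=1 s3=1 clk=1 s1=1 s2=1
t0.Δ3 s4=1 s0=0 s3=1 clk=1 s1=1 s2=1
t1.Δ0 s4=1 s0=0 s3=1 clk=1 s1=1 s2=1
t1.Δ1 s4=1 s0=0 s3=1 clk=0 s1=1 s2=1
t2.Δ0 s4=1 s0=0 s3=1 clk=0 s1=1 s2=1
t2.Δ1 s4=1 s0=0 s3=1 clk=1 s1=1 s2=1
t2.Δ2 s4=1 s0=0 s3=1 clk=1 s1=0 s2=1
t3.Δ0 s4=1 s0=0 s3=1 clk=1 s1=0 s2=1
t3.Δ1 s4=1 s0=0 s3=1 clk=0 s1=0 s2=1
t4.Δ0 s4=1 s0=0 s3=1 clk=0 s1=0 s2=1
t4.Δ1 s4=1 s0=0 s3=1 clk=1 s1=0 s2=0
t5.Δ0 s4=1 s0=0 s3=1 clk=1 s1=0 s2=0
t5.Δ1 s4=1 s0=0 s3=1 clk=0 s1=0 s2=0
t6.Δ0 s4=1 s0=0 s3=1 clk=0 s1=0 s2=0
t6.Δ1 s4=1 s0=0 s3=1 clk=1 s1=0 s2=0

4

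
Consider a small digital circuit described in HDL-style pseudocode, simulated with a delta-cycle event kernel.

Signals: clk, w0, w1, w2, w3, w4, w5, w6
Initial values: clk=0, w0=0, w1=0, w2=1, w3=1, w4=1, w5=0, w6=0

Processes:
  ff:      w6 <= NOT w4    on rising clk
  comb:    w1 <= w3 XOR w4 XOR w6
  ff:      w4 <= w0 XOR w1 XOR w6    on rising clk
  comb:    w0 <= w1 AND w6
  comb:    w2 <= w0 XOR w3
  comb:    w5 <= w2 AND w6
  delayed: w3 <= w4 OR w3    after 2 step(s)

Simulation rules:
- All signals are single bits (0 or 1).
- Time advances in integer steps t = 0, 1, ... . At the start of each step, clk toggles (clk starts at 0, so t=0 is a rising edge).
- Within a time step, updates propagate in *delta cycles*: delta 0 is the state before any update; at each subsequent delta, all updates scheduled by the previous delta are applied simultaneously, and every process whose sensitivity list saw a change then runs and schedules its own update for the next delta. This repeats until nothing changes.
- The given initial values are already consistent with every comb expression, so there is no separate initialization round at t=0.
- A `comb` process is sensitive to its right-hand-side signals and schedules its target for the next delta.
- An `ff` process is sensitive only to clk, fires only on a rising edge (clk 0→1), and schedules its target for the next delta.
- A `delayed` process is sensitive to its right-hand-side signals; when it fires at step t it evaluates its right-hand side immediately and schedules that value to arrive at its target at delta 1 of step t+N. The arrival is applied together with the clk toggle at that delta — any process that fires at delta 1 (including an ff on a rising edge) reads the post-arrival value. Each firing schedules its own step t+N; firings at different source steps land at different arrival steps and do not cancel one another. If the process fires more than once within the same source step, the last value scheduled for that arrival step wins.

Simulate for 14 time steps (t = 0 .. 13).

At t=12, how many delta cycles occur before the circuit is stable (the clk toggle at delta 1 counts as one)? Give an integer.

3

t=0 Δ0: w5=0 w3=1 w6=0 clk=0 w0=0 w2=1 w1=0 w4=1
  Δ1: clk:0→1
  Δ2: w4:1→0
  Δ3: w1:0→1
  (3Δ to stable)
t=1 Δ0: w5=0 w3=1 w6=0 clk=1 w0=0 w2=1 w1=1 w4=0
  Δ1: clk:1→0
  (1Δ to stable)
t=2 Δ0: w5=0 w3=1 w6=0 clk=0 w0=0 w2=1 w1=1 w4=0
  Δ1: clk:0→1
  Δ2: w6:0→1, w4:0→1
  Δ3: w5:0→1, w0:0→1
  Δ4: w2:1→0
  Δ5: w5:1→0
  (5Δ to stable)
t=3 Δ0: w5=0 w3=1 w6=1 clk=1 w0=1 w2=0 w1=1 w4=1
  Δ1: clk:1→0
  (1Δ to stable)
t=4 Δ0: w5=0 w3=1 w6=1 clk=0 w0=1 w2=0 w1=1 w4=1
  Δ1: clk:0→1
  Δ2: w6:1→0
  Δ3: w0:1→0, w1:1→0
  Δ4: w2:0→1
  (4Δ to stable)
t=5 Δ0: w5=0 w3=1 w6=0 clk=1 w0=0 w2=1 w1=0 w4=1
  Δ1: clk:1→0
  (1Δ to stable)
t=6 Δ0: w5=0 w3=1 w6=0 clk=0 w0=0 w2=1 w1=0 w4=1
  Δ1: clk:0→1
  Δ2: w4:1→0
  Δ3: w1:0→1
  (3Δ to stable)
t=7 Δ0: w5=0 w3=1 w6=0 clk=1 w0=0 w2=1 w1=1 w4=0
  Δ1: clk:1→0
  (1Δ to stable)
t=8 Δ0: w5=0 w3=1 w6=0 clk=0 w0=0 w2=1 w1=1 w4=0
  Δ1: clk:0→1
  Δ2: w6:0→1, w4:0→1
  Δ3: w5:0→1, w0:0→1
  Δ4: w2:1→0
  Δ5: w5:1→0
  (5Δ to stable)
t=9 Δ0: w5=0 w3=1 w6=1 clk=1 w0=1 w2=0 w1=1 w4=1
  Δ1: clk:1→0
  (1Δ to stable)
t=10 Δ0: w5=0 w3=1 w6=1 clk=0 w0=1 w2=0 w1=1 w4=1
  Δ1: clk:0→1
  Δ2: w6:1→0
  Δ3: w0:1→0, w1:1→0
  Δ4: w2:0→1
  (4Δ to stable)
t=11 Δ0: w5=0 w3=1 w6=0 clk=1 w0=0 w2=1 w1=0 w4=1
  Δ1: clk:1→0
  (1Δ to stable)
t=12 Δ0: w5=0 w3=1 w6=0 clk=0 w0=0 w2=1 w1=0 w4=1
  Δ1: clk:0→1
  Δ2: w4:1→0
  Δ3: w1:0→1
  (3Δ to stable)
t=13 Δ0: w5=0 w3=1 w6=0 clk=1 w0=0 w2=1 w1=1 w4=0
  Δ1: clk:1→0
  (1Δ to stable)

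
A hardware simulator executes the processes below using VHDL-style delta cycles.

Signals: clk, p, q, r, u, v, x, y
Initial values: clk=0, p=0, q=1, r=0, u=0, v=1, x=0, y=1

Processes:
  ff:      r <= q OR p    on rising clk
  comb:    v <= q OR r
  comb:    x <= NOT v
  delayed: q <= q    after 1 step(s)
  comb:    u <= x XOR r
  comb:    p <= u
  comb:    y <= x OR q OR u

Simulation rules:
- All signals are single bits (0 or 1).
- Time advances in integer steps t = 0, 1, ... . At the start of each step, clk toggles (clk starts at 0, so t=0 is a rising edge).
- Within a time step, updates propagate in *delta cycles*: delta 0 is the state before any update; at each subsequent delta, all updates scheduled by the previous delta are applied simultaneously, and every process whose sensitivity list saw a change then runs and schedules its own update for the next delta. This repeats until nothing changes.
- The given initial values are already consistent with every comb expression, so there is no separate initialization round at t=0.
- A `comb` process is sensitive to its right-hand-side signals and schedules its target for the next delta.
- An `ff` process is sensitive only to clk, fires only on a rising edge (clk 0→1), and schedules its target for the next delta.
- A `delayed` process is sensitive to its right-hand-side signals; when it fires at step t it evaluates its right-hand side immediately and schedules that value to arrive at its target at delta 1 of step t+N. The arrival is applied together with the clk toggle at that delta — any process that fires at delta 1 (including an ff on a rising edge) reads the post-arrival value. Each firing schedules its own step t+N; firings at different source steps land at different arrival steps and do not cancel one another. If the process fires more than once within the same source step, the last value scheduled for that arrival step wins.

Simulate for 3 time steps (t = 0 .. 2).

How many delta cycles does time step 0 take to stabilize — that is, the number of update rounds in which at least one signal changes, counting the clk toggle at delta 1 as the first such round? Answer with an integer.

4

t=0 Δ0: x=0 p=0 r=0 clk=0 q=1 u=0 y=1 v=1
  Δ1: clk:0→1
  Δ2: r:0→1
  Δ3: u:0→1
  Δ4: p:0→1
  (4Δ to stable)
t=1 Δ0: x=0 p=1 r=1 clk=1 q=1 u=1 y=1 v=1
  Δ1: clk:1→0
  (1Δ to stable)
t=2 Δ0: x=0 p=1 r=1 clk=0 q=1 u=1 y=1 v=1
  Δ1: clk:0→1
  (1Δ to stable)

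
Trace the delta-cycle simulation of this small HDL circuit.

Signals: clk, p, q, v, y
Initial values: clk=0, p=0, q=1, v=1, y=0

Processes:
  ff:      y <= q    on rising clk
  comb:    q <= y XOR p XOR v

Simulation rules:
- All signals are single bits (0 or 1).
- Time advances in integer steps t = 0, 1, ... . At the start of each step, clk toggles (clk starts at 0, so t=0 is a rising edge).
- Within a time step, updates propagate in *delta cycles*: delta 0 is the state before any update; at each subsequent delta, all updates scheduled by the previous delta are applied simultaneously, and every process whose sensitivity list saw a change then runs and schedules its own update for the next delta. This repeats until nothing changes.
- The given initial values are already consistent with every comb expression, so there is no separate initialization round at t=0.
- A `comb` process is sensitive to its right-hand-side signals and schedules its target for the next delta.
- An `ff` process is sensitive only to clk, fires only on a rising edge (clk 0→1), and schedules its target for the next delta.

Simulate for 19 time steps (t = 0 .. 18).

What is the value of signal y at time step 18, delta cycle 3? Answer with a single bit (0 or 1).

0

t0.Δ0 p=0 y=0 q=1 clk=0 v=1
t0.Δ1 p=0 y=0 q=1 clk=1 v=1
t0.Δ2 p=0 y=1 q=1 clk=1 v=1
t0.Δ3 p=0 y=1 q=0 clk=1 v=1
t1.Δ0 p=0 y=1 q=0 clk=1 v=1
t1.Δ1 p=0 y=1 q=0 clk=0 v=1
t2.Δ0 p=0 y=1 q=0 clk=0 v=1
t2.Δ1 p=0 y=1 q=0 clk=1 v=1
t2.Δ2 p=0 y=0 q=0 clk=1 v=1
t2.Δ3 p=0 y=0 q=1 clk=1 v=1
t3.Δ0 p=0 y=0 q=1 clk=1 v=1
t3.Δ1 p=0 y=0 q=1 clk=0 v=1
t4.Δ0 p=0 y=0 q=1 clk=0 v=1
t4.Δ1 p=0 y=0 q=1 clk=1 v=1
t4.Δ2 p=0 y=1 q=1 clk=1 v=1
t4.Δ3 p=0 y=1 q=0 clk=1 v=1
t5.Δ0 p=0 y=1 q=0 clk=1 v=1
t5.Δ1 p=0 y=1 q=0 clk=0 v=1
t6.Δ0 p=0 y=1 q=0 clk=0 v=1
t6.Δ1 p=0 y=1 q=0 clk=1 v=1
t6.Δ2 p=0 y=0 q=0 clk=1 v=1
t6.Δ3 p=0 y=0 q=1 clk=1 v=1
t7.Δ0 p=0 y=0 q=1 clk=1 v=1
t7.Δ1 p=0 y=0 q=1 clk=0 v=1
t8.Δ0 p=0 y=0 q=1 clk=0 v=1
t8.Δ1 p=0 y=0 q=1 clk=1 v=1
t8.Δ2 p=0 y=1 q=1 clk=1 v=1
t8.Δ3 p=0 y=1 q=0 clk=1 v=1
t9.Δ0 p=0 y=1 q=0 clk=1 v=1
t9.Δ1 p=0 y=1 q=0 clk=0 v=1
t10.Δ0 p=0 y=1 q=0 clk=0 v=1
t10.Δ1 p=0 y=1 q=0 clk=1 v=1
t10.Δ2 p=0 y=0 q=0 clk=1 v=1
t10.Δ3 p=0 y=0 q=1 clk=1 v=1
t11.Δ0 p=0 y=0 q=1 clk=1 v=1
t11.Δ1 p=0 y=0 q=1 clk=0 v=1
t12.Δ0 p=0 y=0 q=1 clk=0 v=1
t12.Δ1 p=0 y=0 q=1 clk=1 v=1
t12.Δ2 p=0 y=1 q=1 clk=1 v=1
t12.Δ3 p=0 y=1 q=0 clk=1 v=1
t13.Δ0 p=0 y=1 q=0 clk=1 v=1
t13.Δ1 p=0 y=1 q=0 clk=0 v=1
t14.Δ0 p=0 y=1 q=0 clk=0 v=1
t14.Δ1 p=0 y=1 q=0 clk=1 v=1
t14.Δ2 p=0 y=0 q=0 clk=1 v=1
t14.Δ3 p=0 y=0 q=1 clk=1 v=1
t15.Δ0 p=0 y=0 q=1 clk=1 v=1
t15.Δ1 p=0 y=0 q=1 clk=0 v=1
t16.Δ0 p=0 y=0 q=1 clk=0 v=1
t16.Δ1 p=0 y=0 q=1 clk=1 v=1
t16.Δ2 p=0 y=1 q=1 clk=1 v=1
t16.Δ3 p=0 y=1 q=0 clk=1 v=1
t17.Δ0 p=0 y=1 q=0 clk=1 v=1
t17.Δ1 p=0 y=1 q=0 clk=0 v=1
t18.Δ0 p=0 y=1 q=0 clk=0 v=1
t18.Δ1 p=0 y=1 q=0 clk=1 v=1
t18.Δ2 p=0 y=0 q=0 clk=1 v=1
t18.Δ3 p=0 y=0 q=1 clk=1 v=1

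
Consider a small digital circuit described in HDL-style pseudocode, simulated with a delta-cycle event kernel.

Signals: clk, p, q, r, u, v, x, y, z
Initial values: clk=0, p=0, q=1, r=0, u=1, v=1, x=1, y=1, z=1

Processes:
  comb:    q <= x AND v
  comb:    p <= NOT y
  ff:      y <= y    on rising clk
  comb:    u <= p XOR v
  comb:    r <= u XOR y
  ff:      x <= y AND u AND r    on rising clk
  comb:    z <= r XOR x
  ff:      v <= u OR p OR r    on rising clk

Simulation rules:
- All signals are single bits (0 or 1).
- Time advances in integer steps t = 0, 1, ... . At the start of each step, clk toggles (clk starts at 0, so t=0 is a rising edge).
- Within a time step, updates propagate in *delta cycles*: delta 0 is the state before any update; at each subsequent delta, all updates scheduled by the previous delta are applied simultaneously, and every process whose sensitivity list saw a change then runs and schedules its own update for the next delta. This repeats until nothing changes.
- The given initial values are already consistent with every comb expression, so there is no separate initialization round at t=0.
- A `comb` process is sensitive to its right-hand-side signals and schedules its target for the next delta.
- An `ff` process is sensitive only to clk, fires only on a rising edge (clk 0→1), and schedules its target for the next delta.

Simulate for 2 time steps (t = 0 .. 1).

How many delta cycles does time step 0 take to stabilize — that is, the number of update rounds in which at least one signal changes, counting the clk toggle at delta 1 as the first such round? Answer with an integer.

t0.Δ0 z=1 clk=0 x=1 q=1 r=0 p=0 v=1 u=1 y=1
t0.Δ1 z=1 clk=1 x=1 q=1 r=0 p=0 v=1 u=1 y=1
t0.Δ2 z=1 clk=1 x=0 q=1 r=0 p=0 v=1 u=1 y=1
t0.Δ3 z=0 clk=1 x=0 q=0 r=0 p=0 v=1 u=1 y=1
t1.Δ0 z=0 clk=1 x=0 q=0 r=0 p=0 v=1 u=1 y=1
t1.Δ1 z=0 clk=0 x=0 q=0 r=0 p=0 v=1 u=1 y=1

3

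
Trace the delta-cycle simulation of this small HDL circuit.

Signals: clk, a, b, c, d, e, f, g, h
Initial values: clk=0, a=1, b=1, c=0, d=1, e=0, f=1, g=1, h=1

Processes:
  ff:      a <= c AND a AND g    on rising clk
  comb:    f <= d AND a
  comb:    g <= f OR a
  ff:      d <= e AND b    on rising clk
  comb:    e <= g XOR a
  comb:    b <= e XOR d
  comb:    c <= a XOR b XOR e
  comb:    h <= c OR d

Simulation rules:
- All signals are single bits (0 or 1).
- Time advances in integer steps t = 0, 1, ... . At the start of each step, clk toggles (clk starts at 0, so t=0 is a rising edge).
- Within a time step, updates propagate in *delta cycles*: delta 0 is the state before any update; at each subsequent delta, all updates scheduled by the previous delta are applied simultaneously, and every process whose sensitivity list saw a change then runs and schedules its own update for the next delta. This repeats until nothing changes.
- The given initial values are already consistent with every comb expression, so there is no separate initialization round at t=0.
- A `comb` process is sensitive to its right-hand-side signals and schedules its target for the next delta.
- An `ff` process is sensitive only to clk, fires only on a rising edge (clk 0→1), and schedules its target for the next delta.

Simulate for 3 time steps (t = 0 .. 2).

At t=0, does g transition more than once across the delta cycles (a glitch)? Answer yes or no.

[bits: b,a,f,clk,e,c,d,h,g]
t=0: Δ0=111000111 Δ1=111100111 Δ2=101100011 Δ3=000111001 Δ4=100111010 Δ5=100100010 Δ6=000101000 Δ7=000100010 Δ8=000100000 | 8Δ
t=1: Δ0=000100000 Δ1=000000000 | 1Δ
t=2: Δ0=000000000 Δ1=000100000 | 1Δ

no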